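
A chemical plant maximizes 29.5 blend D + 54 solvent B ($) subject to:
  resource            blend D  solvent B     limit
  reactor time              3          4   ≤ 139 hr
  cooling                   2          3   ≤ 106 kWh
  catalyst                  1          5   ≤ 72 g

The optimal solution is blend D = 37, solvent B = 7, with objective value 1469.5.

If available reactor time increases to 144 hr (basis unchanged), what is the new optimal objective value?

Binding: reactor time and catalyst. Non-binding: cooling (11 unused).
Since cooling is not tight, its dual is 0.
The binding rows give the dual system: 3·y_reactor time + 1·y_catalyst = 29.5 and 4·y_reactor time + 5·y_catalyst = 54.
This yields shadow prices y_reactor time = 8.5, y_catalyst = 4.
Δz = y_reactor time·Δb = 8.5 × (5) = 42.5, so new z* = 1469.5 + 42.5 = 1512.

1512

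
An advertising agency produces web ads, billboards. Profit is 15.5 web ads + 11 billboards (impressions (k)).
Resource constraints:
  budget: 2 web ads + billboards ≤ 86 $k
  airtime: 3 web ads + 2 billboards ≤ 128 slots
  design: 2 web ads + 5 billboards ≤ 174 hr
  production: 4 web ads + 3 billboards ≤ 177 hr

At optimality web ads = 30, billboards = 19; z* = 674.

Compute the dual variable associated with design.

0

At the optimum: budget uses 79 of 86 (slack = 7); airtime uses 128 of 128 (binding); design uses 155 of 174 (slack = 19); production uses 177 of 177 (binding).
Since budget, design are not tight, their duals are 0.
From A_Bᵀ y = c: 3·y_airtime + 4·y_production = 15.5; 2·y_airtime + 3·y_production = 11.
This yields shadow prices y_airtime = 2.5, y_production = 2.
Shadow price of design = 0.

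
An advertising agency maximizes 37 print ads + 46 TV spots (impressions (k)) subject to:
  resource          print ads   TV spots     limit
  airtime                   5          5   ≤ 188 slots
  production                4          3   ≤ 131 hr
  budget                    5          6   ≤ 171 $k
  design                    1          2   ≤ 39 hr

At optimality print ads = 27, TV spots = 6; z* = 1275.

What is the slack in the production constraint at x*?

production used = 4·27 + 3·6 = 126; slack = 131 − 126 = 5.

5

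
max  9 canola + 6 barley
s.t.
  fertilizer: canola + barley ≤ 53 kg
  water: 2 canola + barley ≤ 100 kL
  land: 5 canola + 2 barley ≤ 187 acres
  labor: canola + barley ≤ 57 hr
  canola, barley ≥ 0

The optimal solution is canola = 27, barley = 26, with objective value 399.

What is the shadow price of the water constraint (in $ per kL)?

At the optimum: fertilizer uses 53 of 53 (binding); water uses 80 of 100 (slack = 20); land uses 187 of 187 (binding); labor uses 53 of 57 (slack = 4).
Since water, labor are not tight, their duals are 0.
The binding rows give the dual system: 1·y_fertilizer + 5·y_land = 9 and 1·y_fertilizer + 2·y_land = 6.
→ y_fertilizer = 4 and y_land = 1.
Shadow price of water = 0.

0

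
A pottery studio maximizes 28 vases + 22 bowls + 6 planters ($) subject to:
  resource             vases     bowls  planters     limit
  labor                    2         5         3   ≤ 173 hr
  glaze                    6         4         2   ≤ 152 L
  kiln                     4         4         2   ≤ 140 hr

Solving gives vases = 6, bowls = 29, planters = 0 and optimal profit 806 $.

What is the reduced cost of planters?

Binding: glaze and kiln. Non-binding: labor (16 unused).
Since labor is not tight, its dual is 0.
From A_Bᵀ y = c: 6·y_glaze + 4·y_kiln = 28; 4·y_glaze + 4·y_kiln = 22.
This yields shadow prices y_glaze = 3, y_kiln = 2.5.
Reduced cost of planters: c₃ − yᵀa₃ = 6 − (3·2 + 2.5·2) = 6 − 11 = -5.

-5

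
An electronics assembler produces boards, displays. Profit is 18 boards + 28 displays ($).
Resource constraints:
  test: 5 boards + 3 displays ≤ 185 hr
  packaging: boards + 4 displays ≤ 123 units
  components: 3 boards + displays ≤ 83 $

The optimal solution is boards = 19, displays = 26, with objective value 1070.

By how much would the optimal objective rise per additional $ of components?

Binding: packaging and components. Non-binding: test (12 unused).
By complementary slackness, y = 0 for the non-binding constraint.
Dual feasibility on the basic columns requires 1·y_packaging + 3·y_components = 18, 4·y_packaging + 1·y_components = 28.
→ y_packaging = 6 and y_components = 4.
Shadow price of components = 4.

4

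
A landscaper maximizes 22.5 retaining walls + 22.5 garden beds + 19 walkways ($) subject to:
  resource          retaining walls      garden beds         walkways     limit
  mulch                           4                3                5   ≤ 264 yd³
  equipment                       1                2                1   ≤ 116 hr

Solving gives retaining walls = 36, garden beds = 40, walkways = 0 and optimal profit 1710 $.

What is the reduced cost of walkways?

-8

Both mulch and equipment are binding at x*.
The binding rows give the dual system: 4·y_mulch + 1·y_equipment = 22.5 and 3·y_mulch + 2·y_equipment = 22.5.
Solving: y_mulch = 4.5, y_equipment = 4.5.
Reduced cost of walkways: c₃ − yᵀa₃ = 19 − (4.5·5 + 4.5·1) = 19 − 27 = -8.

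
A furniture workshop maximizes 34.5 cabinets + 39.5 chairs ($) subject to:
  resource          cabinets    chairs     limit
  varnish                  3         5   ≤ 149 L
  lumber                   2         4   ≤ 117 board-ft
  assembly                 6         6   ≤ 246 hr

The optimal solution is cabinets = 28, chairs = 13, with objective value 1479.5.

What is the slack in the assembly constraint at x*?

0

assembly used = 6·28 + 6·13 = 246; slack = 246 − 246 = 0.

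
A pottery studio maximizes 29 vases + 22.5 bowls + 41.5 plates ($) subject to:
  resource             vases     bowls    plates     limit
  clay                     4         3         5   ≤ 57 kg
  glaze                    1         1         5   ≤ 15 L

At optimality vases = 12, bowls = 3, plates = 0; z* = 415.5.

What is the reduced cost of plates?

Both clay and glaze are binding at x*.
Dual feasibility on the basic columns requires 4·y_clay + 1·y_glaze = 29, 3·y_clay + 1·y_glaze = 22.5.
Solving: y_clay = 6.5, y_glaze = 3.
Reduced cost of plates: c₃ − yᵀa₃ = 41.5 − (6.5·5 + 3·5) = 41.5 − 47.5 = -6.

-6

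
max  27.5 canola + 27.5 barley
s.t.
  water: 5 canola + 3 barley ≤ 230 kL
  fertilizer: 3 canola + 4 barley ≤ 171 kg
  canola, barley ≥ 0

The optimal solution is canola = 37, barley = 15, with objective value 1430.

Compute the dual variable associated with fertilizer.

5

Both water and fertilizer are binding at x*.
Dual feasibility on the basic columns requires 5·y_water + 3·y_fertilizer = 27.5, 3·y_water + 4·y_fertilizer = 27.5.
Solving: y_water = 2.5, y_fertilizer = 5.
Shadow price of fertilizer = 5.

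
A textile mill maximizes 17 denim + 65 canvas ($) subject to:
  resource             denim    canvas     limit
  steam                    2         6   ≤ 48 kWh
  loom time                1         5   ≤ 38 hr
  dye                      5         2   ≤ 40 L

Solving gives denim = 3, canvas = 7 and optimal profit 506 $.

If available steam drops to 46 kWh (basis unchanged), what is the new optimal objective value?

496

Check each constraint at x*: steam 48/48 (tight); loom time 38/38 (tight); dye 29/40 (slack 11).
Slack constraints have shadow price 0 (complementary slackness).
The binding rows give the dual system: 2·y_steam + 1·y_loom time = 17 and 6·y_steam + 5·y_loom time = 65.
Solving: y_steam = 5, y_loom time = 7.
Δz = y_steam·Δb = 5 × (-2) = -10, so new z* = 506 − 10 = 496.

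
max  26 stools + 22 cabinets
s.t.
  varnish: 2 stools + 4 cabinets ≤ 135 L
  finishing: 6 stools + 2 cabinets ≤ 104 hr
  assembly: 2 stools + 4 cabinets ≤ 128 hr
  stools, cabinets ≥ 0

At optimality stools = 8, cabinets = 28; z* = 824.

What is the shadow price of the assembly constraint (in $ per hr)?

Binding: finishing and assembly. Non-binding: varnish (7 unused).
Slack constraints have shadow price 0 (complementary slackness).
From A_Bᵀ y = c: 6·y_finishing + 2·y_assembly = 26; 2·y_finishing + 4·y_assembly = 22.
This yields shadow prices y_finishing = 3, y_assembly = 4.
Shadow price of assembly = 4.

4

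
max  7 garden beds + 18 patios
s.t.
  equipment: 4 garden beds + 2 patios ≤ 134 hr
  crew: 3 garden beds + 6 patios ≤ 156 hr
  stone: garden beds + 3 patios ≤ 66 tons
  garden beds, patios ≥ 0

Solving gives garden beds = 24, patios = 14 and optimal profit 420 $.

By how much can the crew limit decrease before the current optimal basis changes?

Binding constraints: crew, stone. The basis is B = [[3,6],[1,3]] with det 3.
Per unit decrease in crew, x* moves by d = (-1, 0.3333).
The basis stays optimal until garden beds reaches 0; allowable decrease = 24 hr.

24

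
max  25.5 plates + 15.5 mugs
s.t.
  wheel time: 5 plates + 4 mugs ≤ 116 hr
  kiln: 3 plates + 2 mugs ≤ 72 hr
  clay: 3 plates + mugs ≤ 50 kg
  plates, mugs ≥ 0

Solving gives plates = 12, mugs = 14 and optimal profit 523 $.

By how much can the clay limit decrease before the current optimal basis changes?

Binding constraints: wheel time, clay. The basis is B = [[5,4],[3,1]] with det -7.
Per unit decrease in clay, x* moves by d = (-0.5714, 0.7143).
The basis stays optimal until plates reaches 0; allowable decrease = 21 kg.

21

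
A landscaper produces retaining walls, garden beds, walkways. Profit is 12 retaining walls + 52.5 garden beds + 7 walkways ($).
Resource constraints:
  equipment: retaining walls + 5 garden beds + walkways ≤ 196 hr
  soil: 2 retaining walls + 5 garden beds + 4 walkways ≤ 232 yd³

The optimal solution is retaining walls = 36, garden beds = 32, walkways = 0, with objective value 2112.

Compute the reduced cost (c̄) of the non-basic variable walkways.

Check each constraint at x*: equipment 196/196 (tight); soil 232/232 (tight).
Dual feasibility on the basic columns requires 1·y_equipment + 2·y_soil = 12, 5·y_equipment + 5·y_soil = 52.5.
This yields shadow prices y_equipment = 9, y_soil = 1.5.
Reduced cost of walkways: c₃ − yᵀa₃ = 7 − (9·1 + 1.5·4) = 7 − 15 = -8.

-8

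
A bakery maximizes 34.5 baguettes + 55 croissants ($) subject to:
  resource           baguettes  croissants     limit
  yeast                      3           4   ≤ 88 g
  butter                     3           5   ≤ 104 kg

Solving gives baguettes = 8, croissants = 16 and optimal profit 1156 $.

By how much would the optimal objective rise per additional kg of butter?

Check each constraint at x*: yeast 88/88 (tight); butter 104/104 (tight).
The binding rows give the dual system: 3·y_yeast + 3·y_butter = 34.5 and 4·y_yeast + 5·y_butter = 55.
Solving: y_yeast = 2.5, y_butter = 9.
Shadow price of butter = 9.

9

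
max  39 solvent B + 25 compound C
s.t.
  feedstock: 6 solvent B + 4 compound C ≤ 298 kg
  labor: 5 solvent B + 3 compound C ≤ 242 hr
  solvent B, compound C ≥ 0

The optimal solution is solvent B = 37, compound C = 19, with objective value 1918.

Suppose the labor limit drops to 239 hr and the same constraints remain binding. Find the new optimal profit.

Check each constraint at x*: feedstock 298/298 (tight); labor 242/242 (tight).
Dual feasibility on the basic columns requires 6·y_feedstock + 5·y_labor = 39, 4·y_feedstock + 3·y_labor = 25.
This yields shadow prices y_feedstock = 4, y_labor = 3.
Δz = y_labor·Δb = 3 × (-3) = -9, so new z* = 1918 − 9 = 1909.

1909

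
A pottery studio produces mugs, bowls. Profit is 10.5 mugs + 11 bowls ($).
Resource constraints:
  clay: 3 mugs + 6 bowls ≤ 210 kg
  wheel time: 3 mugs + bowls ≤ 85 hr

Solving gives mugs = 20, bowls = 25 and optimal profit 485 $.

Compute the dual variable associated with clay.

1.5

At the optimum: clay uses 210 of 210 (binding); wheel time uses 85 of 85 (binding).
Dual feasibility on the basic columns requires 3·y_clay + 3·y_wheel time = 10.5, 6·y_clay + 1·y_wheel time = 11.
This yields shadow prices y_clay = 1.5, y_wheel time = 2.
Shadow price of clay = 1.5.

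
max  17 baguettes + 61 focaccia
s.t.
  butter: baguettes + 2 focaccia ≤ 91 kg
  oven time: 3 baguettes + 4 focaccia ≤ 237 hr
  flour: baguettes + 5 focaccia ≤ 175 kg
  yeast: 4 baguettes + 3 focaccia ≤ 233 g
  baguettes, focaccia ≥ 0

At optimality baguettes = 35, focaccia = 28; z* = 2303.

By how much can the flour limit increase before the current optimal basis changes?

52.5

Binding constraints: butter, flour. The basis is B = [[1,2],[1,5]] with det 3.
Per unit increase in flour, x* moves by d = (-0.6667, 0.3333).
The basis stays optimal until baguettes reaches 0; allowable increase = 52.5 kg.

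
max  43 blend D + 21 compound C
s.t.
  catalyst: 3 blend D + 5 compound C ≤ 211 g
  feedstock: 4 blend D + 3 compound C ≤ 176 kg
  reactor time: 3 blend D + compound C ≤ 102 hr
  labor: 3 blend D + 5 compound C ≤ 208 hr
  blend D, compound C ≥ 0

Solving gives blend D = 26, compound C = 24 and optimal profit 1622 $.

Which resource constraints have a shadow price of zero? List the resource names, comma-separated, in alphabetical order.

catalyst: 198/211 (slack 13)
feedstock: 176/176 (binding)
reactor time: 102/102 (binding)
labor: 198/208 (slack 10)
By complementary slackness, a constraint with positive slack has shadow price 0 → catalyst, labor.

catalyst, labor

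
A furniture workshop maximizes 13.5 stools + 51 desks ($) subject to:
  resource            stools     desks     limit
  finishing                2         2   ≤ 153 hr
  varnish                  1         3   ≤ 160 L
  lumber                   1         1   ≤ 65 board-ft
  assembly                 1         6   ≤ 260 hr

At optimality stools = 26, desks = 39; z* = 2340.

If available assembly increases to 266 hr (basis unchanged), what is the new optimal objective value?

At the optimum: finishing uses 130 of 153 (slack = 23); varnish uses 143 of 160 (slack = 17); lumber uses 65 of 65 (binding); assembly uses 260 of 260 (binding).
By complementary slackness, y = 0 for the non-binding constraints.
From A_Bᵀ y = c: 1·y_lumber + 1·y_assembly = 13.5; 1·y_lumber + 6·y_assembly = 51.
→ y_lumber = 6 and y_assembly = 7.5.
Δz = y_assembly·Δb = 7.5 × (6) = 45, so new z* = 2340 + 45 = 2385.

2385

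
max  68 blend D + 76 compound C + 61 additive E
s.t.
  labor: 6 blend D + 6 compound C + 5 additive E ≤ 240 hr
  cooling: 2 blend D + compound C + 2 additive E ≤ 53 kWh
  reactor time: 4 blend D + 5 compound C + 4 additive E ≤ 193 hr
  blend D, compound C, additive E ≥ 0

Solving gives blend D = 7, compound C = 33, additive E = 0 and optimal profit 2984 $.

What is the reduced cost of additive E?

-1

Check each constraint at x*: labor 240/240 (tight); cooling 47/53 (slack 6); reactor time 193/193 (tight).
Since cooling is not tight, its dual is 0.
Dual feasibility on the basic columns requires 6·y_labor + 4·y_reactor time = 68, 6·y_labor + 5·y_reactor time = 76.
Solving: y_labor = 6, y_reactor time = 8.
Reduced cost of additive E: c₃ − yᵀa₃ = 61 − (6·5 + 8·4) = 61 − 62 = -1.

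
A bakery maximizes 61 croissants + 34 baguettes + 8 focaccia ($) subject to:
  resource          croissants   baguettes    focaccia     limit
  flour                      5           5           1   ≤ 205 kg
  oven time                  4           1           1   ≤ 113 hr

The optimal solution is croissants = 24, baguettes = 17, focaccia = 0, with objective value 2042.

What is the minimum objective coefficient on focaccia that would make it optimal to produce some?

14

Check each constraint at x*: flour 205/205 (tight); oven time 113/113 (tight).
From A_Bᵀ y = c: 5·y_flour + 4·y_oven time = 61; 5·y_flour + 1·y_oven time = 34.
This yields shadow prices y_flour = 5, y_oven time = 9.
focaccia enters the basis when its profit ≥ yᵀa₃ = 5·1 + 9·1 = 14.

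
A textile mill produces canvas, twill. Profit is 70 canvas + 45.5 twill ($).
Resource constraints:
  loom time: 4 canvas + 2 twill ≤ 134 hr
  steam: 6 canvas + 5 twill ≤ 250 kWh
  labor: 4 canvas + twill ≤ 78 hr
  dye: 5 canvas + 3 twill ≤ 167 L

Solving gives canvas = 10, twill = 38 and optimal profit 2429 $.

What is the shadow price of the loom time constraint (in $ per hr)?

Binding: steam and labor. Non-binding: loom time (18 unused), dye (3 unused).
By complementary slackness, y = 0 for the non-binding constraints.
From A_Bᵀ y = c: 6·y_steam + 4·y_labor = 70; 5·y_steam + 1·y_labor = 45.5.
→ y_steam = 8 and y_labor = 5.5.
Shadow price of loom time = 0.

0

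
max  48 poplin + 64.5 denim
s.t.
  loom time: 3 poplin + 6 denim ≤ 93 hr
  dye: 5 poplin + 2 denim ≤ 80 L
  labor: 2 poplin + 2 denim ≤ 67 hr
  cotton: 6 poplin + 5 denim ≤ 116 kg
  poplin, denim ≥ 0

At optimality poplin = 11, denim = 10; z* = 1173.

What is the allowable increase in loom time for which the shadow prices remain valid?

46.2

Binding constraints: loom time, cotton. The basis is B = [[3,6],[6,5]] with det -21.
Per unit increase in loom time, x* moves by d = (-0.2381, 0.2857).
The basis stays optimal until poplin reaches 0; allowable increase = 46.2 hr.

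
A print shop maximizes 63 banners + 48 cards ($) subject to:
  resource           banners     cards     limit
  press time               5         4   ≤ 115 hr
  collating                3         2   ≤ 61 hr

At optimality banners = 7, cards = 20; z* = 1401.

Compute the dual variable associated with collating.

6

Check each constraint at x*: press time 115/115 (tight); collating 61/61 (tight).
From A_Bᵀ y = c: 5·y_press time + 3·y_collating = 63; 4·y_press time + 2·y_collating = 48.
Solving: y_press time = 9, y_collating = 6.
Shadow price of collating = 6.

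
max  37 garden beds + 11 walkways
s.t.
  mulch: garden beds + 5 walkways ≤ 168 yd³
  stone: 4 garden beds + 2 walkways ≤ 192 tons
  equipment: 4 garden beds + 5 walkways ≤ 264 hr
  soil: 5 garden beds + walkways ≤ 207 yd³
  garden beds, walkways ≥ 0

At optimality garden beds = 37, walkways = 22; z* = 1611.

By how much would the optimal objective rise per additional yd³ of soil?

Check each constraint at x*: mulch 147/168 (slack 21); stone 192/192 (tight); equipment 258/264 (slack 6); soil 207/207 (tight).
Slack constraints have shadow price 0 (complementary slackness).
Dual feasibility on the basic columns requires 4·y_stone + 5·y_soil = 37, 2·y_stone + 1·y_soil = 11.
→ y_stone = 3 and y_soil = 5.
Shadow price of soil = 5.

5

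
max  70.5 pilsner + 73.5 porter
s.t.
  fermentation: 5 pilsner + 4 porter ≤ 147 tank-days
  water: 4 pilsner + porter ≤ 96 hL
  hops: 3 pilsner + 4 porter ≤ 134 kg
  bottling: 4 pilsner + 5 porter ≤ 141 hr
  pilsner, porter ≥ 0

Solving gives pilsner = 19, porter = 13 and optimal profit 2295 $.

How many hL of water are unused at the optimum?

7

water used = 4·19 + 1·13 = 89; slack = 96 − 89 = 7.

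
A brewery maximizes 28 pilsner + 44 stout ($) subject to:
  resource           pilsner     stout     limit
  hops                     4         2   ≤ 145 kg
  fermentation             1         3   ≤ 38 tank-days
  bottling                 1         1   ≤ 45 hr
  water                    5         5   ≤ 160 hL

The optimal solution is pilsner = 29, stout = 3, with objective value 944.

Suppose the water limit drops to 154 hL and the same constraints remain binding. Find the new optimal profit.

920

Binding: fermentation and water. Non-binding: hops (23 unused), bottling (13 unused).
By complementary slackness, y = 0 for the non-binding constraints.
The binding rows give the dual system: 1·y_fermentation + 5·y_water = 28 and 3·y_fermentation + 5·y_water = 44.
Solving: y_fermentation = 8, y_water = 4.
Δz = y_water·Δb = 4 × (-6) = -24, so new z* = 944 − 24 = 920.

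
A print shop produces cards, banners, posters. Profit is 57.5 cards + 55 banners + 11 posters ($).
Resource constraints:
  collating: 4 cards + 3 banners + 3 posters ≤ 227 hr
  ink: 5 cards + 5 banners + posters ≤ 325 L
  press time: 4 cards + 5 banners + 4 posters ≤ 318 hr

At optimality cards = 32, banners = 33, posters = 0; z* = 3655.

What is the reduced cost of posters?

At the optimum: collating uses 227 of 227 (binding); ink uses 325 of 325 (binding); press time uses 293 of 318 (slack = 25).
Slack constraints have shadow price 0 (complementary slackness).
The binding rows give the dual system: 4·y_collating + 5·y_ink = 57.5 and 3·y_collating + 5·y_ink = 55.
This yields shadow prices y_collating = 2.5, y_ink = 9.5.
Reduced cost of posters: c₃ − yᵀa₃ = 11 − (2.5·3 + 9.5·1) = 11 − 17 = -6.

-6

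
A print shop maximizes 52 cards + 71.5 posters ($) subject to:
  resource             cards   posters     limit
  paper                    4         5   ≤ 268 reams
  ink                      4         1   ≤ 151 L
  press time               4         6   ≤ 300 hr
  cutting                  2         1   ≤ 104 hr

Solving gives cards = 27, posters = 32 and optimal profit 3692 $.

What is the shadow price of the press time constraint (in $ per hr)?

6.5

Binding: paper and press time. Non-binding: ink (11 unused), cutting (18 unused).
Since ink, cutting are not tight, their duals are 0.
From A_Bᵀ y = c: 4·y_paper + 4·y_press time = 52; 5·y_paper + 6·y_press time = 71.5.
Solving: y_paper = 6.5, y_press time = 6.5.
Shadow price of press time = 6.5.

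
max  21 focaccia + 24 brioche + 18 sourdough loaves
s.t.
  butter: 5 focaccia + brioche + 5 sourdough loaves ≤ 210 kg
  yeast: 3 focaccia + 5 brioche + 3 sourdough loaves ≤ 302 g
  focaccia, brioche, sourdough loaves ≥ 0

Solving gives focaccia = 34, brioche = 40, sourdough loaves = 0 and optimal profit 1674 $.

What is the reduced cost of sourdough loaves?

Both butter and yeast are binding at x*.
Dual feasibility on the basic columns requires 5·y_butter + 3·y_yeast = 21, 1·y_butter + 5·y_yeast = 24.
Solving: y_butter = 1.5, y_yeast = 4.5.
Reduced cost of sourdough loaves: c₃ − yᵀa₃ = 18 − (1.5·5 + 4.5·3) = 18 − 21 = -3.

-3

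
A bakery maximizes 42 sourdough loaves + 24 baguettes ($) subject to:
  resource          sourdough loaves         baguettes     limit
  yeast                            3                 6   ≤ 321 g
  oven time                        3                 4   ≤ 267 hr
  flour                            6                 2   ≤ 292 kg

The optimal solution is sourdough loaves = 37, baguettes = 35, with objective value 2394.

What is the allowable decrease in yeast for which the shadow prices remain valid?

Binding constraints: yeast, flour. The basis is B = [[3,6],[6,2]] with det -30.
Per unit decrease in yeast, x* moves by d = (0.0667, -0.2).
The basis stays optimal until baguettes reaches 0; allowable decrease = 175 g.

175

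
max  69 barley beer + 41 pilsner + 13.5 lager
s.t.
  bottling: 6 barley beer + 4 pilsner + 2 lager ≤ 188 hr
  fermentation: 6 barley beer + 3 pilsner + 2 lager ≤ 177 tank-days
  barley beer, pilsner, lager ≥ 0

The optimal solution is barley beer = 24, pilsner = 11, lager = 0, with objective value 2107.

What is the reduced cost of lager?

At the optimum: bottling uses 188 of 188 (binding); fermentation uses 177 of 177 (binding).
Dual feasibility on the basic columns requires 6·y_bottling + 6·y_fermentation = 69, 4·y_bottling + 3·y_fermentation = 41.
→ y_bottling = 6.5 and y_fermentation = 5.
Reduced cost of lager: c₃ − yᵀa₃ = 13.5 − (6.5·2 + 5·2) = 13.5 − 23 = -9.5.

-9.5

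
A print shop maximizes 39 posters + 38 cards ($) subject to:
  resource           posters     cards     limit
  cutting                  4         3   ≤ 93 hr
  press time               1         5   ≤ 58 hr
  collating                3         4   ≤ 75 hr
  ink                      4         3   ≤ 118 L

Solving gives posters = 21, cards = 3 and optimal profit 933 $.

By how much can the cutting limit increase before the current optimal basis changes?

7

Binding constraints: cutting, collating. The basis is B = [[4,3],[3,4]] with det 7.
Per unit increase in cutting, x* moves by d = (0.5714, -0.4286).
The basis stays optimal until cards reaches 0; allowable increase = 7 hr.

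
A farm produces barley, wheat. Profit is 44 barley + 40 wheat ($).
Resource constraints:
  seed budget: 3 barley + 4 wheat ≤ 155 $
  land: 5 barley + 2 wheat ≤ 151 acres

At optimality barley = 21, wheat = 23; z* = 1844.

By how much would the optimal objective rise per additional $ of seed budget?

8

Check each constraint at x*: seed budget 155/155 (tight); land 151/151 (tight).
The binding rows give the dual system: 3·y_seed budget + 5·y_land = 44 and 4·y_seed budget + 2·y_land = 40.
Solving: y_seed budget = 8, y_land = 4.
Shadow price of seed budget = 8.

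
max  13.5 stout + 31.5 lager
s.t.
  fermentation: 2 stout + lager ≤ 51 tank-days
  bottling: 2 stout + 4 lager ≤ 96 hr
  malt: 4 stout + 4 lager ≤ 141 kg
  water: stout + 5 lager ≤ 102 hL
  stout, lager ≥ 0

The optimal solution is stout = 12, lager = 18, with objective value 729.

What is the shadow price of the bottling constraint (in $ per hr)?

Check each constraint at x*: fermentation 42/51 (slack 9); bottling 96/96 (tight); malt 120/141 (slack 21); water 102/102 (tight).
Since fermentation, malt are not tight, their duals are 0.
The binding rows give the dual system: 2·y_bottling + 1·y_water = 13.5 and 4·y_bottling + 5·y_water = 31.5.
Solving: y_bottling = 6, y_water = 1.5.
Shadow price of bottling = 6.

6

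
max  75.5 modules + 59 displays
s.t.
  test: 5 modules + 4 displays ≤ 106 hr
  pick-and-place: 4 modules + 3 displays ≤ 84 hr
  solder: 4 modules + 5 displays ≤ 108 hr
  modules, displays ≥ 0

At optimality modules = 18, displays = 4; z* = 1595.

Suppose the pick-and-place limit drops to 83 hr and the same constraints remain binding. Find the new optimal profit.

At the optimum: test uses 106 of 106 (binding); pick-and-place uses 84 of 84 (binding); solder uses 92 of 108 (slack = 16).
By complementary slackness, y = 0 for the non-binding constraint.
From A_Bᵀ y = c: 5·y_test + 4·y_pick-and-place = 75.5; 4·y_test + 3·y_pick-and-place = 59.
→ y_test = 9.5 and y_pick-and-place = 7.
Δz = y_pick-and-place·Δb = 7 × (-1) = -7, so new z* = 1595 − 7 = 1588.

1588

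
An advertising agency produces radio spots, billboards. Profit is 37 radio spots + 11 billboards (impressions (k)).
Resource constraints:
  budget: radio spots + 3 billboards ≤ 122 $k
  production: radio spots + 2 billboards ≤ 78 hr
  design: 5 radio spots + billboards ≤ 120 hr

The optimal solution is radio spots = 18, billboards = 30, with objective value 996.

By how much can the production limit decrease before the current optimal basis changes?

54

Binding constraints: production, design. The basis is B = [[1,2],[5,1]] with det -9.
Per unit decrease in production, x* moves by d = (0.1111, -0.5556).
The basis stays optimal until billboards reaches 0; allowable decrease = 54 hr.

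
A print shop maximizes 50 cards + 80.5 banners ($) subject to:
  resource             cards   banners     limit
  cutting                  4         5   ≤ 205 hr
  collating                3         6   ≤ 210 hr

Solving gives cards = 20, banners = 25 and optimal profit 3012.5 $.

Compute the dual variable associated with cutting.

At the optimum: cutting uses 205 of 205 (binding); collating uses 210 of 210 (binding).
From A_Bᵀ y = c: 4·y_cutting + 3·y_collating = 50; 5·y_cutting + 6·y_collating = 80.5.
Solving: y_cutting = 6.5, y_collating = 8.
Shadow price of cutting = 6.5.

6.5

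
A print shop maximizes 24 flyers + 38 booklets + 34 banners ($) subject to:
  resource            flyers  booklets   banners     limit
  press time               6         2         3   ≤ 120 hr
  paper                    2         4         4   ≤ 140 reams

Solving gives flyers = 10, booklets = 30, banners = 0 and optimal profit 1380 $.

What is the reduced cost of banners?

-5

Both press time and paper are binding at x*.
Dual feasibility on the basic columns requires 6·y_press time + 2·y_paper = 24, 2·y_press time + 4·y_paper = 38.
This yields shadow prices y_press time = 1, y_paper = 9.
Reduced cost of banners: c₃ − yᵀa₃ = 34 − (1·3 + 9·4) = 34 − 39 = -5.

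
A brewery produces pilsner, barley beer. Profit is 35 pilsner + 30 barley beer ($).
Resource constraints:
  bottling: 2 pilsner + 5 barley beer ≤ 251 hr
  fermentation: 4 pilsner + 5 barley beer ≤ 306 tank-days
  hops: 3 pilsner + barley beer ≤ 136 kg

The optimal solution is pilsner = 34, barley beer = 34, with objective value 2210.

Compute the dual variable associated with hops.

Binding: fermentation and hops. Non-binding: bottling (13 unused).
Since bottling is not tight, its dual is 0.
The binding rows give the dual system: 4·y_fermentation + 3·y_hops = 35 and 5·y_fermentation + 1·y_hops = 30.
This yields shadow prices y_fermentation = 5, y_hops = 5.
Shadow price of hops = 5.

5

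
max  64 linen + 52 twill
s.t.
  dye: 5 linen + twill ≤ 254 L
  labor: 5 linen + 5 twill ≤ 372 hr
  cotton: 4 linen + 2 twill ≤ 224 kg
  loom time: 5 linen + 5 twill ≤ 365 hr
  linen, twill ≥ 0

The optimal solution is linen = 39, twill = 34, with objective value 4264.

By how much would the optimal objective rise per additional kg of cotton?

6

Binding: cotton and loom time. Non-binding: dye (25 unused), labor (7 unused).
Slack constraints have shadow price 0 (complementary slackness).
From A_Bᵀ y = c: 4·y_cotton + 5·y_loom time = 64; 2·y_cotton + 5·y_loom time = 52.
Solving: y_cotton = 6, y_loom time = 8.
Shadow price of cotton = 6.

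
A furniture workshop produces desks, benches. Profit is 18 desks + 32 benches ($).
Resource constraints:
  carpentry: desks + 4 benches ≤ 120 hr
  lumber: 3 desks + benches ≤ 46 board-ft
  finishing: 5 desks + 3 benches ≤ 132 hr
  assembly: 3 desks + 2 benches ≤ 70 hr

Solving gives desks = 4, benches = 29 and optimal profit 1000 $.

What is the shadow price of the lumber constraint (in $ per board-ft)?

At the optimum: carpentry uses 120 of 120 (binding); lumber uses 41 of 46 (slack = 5); finishing uses 107 of 132 (slack = 25); assembly uses 70 of 70 (binding).
Slack constraints have shadow price 0 (complementary slackness).
The binding rows give the dual system: 1·y_carpentry + 3·y_assembly = 18 and 4·y_carpentry + 2·y_assembly = 32.
This yields shadow prices y_carpentry = 6, y_assembly = 4.
Shadow price of lumber = 0.

0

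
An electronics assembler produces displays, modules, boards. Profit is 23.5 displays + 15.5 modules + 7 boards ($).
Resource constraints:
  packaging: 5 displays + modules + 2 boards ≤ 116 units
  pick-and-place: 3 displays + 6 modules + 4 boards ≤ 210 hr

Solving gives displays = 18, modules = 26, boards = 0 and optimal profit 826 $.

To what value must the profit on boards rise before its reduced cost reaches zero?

Both packaging and pick-and-place are binding at x*.
The binding rows give the dual system: 5·y_packaging + 3·y_pick-and-place = 23.5 and 1·y_packaging + 6·y_pick-and-place = 15.5.
→ y_packaging = 3.5 and y_pick-and-place = 2.
boards enters the basis when its profit ≥ yᵀa₃ = 3.5·2 + 2·4 = 15.

15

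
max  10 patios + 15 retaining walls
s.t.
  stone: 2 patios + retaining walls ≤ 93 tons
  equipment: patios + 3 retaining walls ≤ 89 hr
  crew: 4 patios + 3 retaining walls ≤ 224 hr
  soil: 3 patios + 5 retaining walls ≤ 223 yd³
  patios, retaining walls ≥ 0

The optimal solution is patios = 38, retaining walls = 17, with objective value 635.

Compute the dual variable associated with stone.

Binding: stone and equipment. Non-binding: crew (21 unused), soil (24 unused).
Since crew, soil are not tight, their duals are 0.
From A_Bᵀ y = c: 2·y_stone + 1·y_equipment = 10; 1·y_stone + 3·y_equipment = 15.
This yields shadow prices y_stone = 3, y_equipment = 4.
Shadow price of stone = 3.

3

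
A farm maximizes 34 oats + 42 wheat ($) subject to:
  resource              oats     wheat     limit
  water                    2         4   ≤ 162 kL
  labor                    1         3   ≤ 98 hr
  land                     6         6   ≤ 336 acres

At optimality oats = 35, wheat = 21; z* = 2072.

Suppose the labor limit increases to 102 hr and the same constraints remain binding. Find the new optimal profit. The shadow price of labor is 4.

Δb = 4, so new z* = 2072 + (4)·(4) = 2072 + 16 = 2088.

2088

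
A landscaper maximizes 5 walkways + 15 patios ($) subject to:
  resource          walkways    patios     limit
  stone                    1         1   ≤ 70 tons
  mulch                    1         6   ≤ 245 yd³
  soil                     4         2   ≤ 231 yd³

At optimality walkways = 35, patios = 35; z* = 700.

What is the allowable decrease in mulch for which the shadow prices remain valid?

52.5

Binding constraints: stone, mulch. The basis is B = [[1,1],[1,6]] with det 5.
Per unit decrease in mulch, x* moves by d = (0.2, -0.2).
The basis stays optimal until soil becomes binding; allowable decrease = 52.5 yd³.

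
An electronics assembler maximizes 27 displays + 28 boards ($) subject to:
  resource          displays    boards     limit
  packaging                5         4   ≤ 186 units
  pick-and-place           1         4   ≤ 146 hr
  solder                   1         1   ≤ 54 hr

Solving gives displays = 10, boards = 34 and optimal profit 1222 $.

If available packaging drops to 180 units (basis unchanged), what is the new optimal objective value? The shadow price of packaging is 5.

Δb = -6, so new z* = 1222 + (5)·(-6) = 1222 − 30 = 1192.

1192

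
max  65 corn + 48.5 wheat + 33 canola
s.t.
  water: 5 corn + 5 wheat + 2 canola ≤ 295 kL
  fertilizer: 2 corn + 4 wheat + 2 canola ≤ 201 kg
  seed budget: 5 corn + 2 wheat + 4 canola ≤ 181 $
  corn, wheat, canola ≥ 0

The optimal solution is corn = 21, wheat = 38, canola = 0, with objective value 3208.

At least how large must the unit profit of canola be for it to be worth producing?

37

At the optimum: water uses 295 of 295 (binding); fertilizer uses 194 of 201 (slack = 7); seed budget uses 181 of 181 (binding).
Slack constraints have shadow price 0 (complementary slackness).
The binding rows give the dual system: 5·y_water + 5·y_seed budget = 65 and 5·y_water + 2·y_seed budget = 48.5.
→ y_water = 7.5 and y_seed budget = 5.5.
canola enters the basis when its profit ≥ yᵀa₃ = 7.5·2 + 5.5·4 = 37.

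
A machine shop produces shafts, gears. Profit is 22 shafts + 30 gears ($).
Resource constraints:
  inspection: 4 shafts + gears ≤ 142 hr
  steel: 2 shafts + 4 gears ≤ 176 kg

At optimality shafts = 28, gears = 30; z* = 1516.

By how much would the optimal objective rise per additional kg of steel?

7

Check each constraint at x*: inspection 142/142 (tight); steel 176/176 (tight).
The binding rows give the dual system: 4·y_inspection + 2·y_steel = 22 and 1·y_inspection + 4·y_steel = 30.
This yields shadow prices y_inspection = 2, y_steel = 7.
Shadow price of steel = 7.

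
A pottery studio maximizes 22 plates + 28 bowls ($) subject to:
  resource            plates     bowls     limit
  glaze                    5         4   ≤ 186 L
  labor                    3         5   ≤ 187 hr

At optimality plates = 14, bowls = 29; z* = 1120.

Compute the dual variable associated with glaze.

At the optimum: glaze uses 186 of 186 (binding); labor uses 187 of 187 (binding).
The binding rows give the dual system: 5·y_glaze + 3·y_labor = 22 and 4·y_glaze + 5·y_labor = 28.
→ y_glaze = 2 and y_labor = 4.
Shadow price of glaze = 2.

2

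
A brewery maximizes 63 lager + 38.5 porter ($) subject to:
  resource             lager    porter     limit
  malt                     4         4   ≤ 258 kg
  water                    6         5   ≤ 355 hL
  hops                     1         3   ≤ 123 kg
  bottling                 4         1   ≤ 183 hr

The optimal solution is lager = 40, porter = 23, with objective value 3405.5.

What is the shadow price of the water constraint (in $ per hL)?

Binding: water and bottling. Non-binding: malt (6 unused), hops (14 unused).
Slack constraints have shadow price 0 (complementary slackness).
The binding rows give the dual system: 6·y_water + 4·y_bottling = 63 and 5·y_water + 1·y_bottling = 38.5.
Solving: y_water = 6.5, y_bottling = 6.
Shadow price of water = 6.5.

6.5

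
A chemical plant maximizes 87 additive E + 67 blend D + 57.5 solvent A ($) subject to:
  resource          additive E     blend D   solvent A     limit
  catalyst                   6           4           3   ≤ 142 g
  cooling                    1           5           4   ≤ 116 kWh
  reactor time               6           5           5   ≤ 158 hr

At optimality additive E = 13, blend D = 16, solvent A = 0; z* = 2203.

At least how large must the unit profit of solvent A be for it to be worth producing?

61.5

Binding: catalyst and reactor time. Non-binding: cooling (23 unused).
By complementary slackness, y = 0 for the non-binding constraint.
From A_Bᵀ y = c: 6·y_catalyst + 6·y_reactor time = 87; 4·y_catalyst + 5·y_reactor time = 67.
This yields shadow prices y_catalyst = 5.5, y_reactor time = 9.
solvent A enters the basis when its profit ≥ yᵀa₃ = 5.5·3 + 9·5 = 61.5.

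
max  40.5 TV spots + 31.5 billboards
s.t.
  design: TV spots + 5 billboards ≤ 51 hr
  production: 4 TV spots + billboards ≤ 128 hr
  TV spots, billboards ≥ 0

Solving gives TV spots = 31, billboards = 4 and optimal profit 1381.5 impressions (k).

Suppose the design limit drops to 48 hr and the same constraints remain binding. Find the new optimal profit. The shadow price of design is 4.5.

Δb = -3, so new z* = 1381.5 + (4.5)·(-3) = 1381.5 − 13.5 = 1368.

1368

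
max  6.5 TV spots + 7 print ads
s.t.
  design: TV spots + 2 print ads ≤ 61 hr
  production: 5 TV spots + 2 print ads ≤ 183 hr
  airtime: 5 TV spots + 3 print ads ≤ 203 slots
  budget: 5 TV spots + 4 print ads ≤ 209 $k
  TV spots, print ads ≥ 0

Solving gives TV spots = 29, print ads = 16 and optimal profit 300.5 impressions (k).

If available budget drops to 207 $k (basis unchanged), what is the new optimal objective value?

Check each constraint at x*: design 61/61 (tight); production 177/183 (slack 6); airtime 193/203 (slack 10); budget 209/209 (tight).
Slack constraints have shadow price 0 (complementary slackness).
Dual feasibility on the basic columns requires 1·y_design + 5·y_budget = 6.5, 2·y_design + 4·y_budget = 7.
This yields shadow prices y_design = 1.5, y_budget = 1.
Δz = y_budget·Δb = 1 × (-2) = -2, so new z* = 300.5 − 2 = 298.5.

298.5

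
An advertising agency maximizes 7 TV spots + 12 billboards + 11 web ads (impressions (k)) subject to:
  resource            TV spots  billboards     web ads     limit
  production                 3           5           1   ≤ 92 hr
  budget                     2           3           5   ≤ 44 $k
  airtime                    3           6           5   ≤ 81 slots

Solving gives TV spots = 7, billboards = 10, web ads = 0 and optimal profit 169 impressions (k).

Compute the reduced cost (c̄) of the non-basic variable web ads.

-4

Check each constraint at x*: production 71/92 (slack 21); budget 44/44 (tight); airtime 81/81 (tight).
By complementary slackness, y = 0 for the non-binding constraint.
Dual feasibility on the basic columns requires 2·y_budget + 3·y_airtime = 7, 3·y_budget + 6·y_airtime = 12.
Solving: y_budget = 2, y_airtime = 1.
Reduced cost of web ads: c₃ − yᵀa₃ = 11 − (2·5 + 1·5) = 11 − 15 = -4.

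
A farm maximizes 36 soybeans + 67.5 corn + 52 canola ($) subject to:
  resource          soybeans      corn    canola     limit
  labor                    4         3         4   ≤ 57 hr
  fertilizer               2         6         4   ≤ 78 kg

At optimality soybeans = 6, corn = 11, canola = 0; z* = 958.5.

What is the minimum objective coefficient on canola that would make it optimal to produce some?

54

Check each constraint at x*: labor 57/57 (tight); fertilizer 78/78 (tight).
From A_Bᵀ y = c: 4·y_labor + 2·y_fertilizer = 36; 3·y_labor + 6·y_fertilizer = 67.5.
Solving: y_labor = 4.5, y_fertilizer = 9.
canola enters the basis when its profit ≥ yᵀa₃ = 4.5·4 + 9·4 = 54.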